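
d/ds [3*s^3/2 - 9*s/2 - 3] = 9*s^2/2 - 9/2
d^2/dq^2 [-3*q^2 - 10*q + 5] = -6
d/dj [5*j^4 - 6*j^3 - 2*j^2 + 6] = 2*j*(10*j^2 - 9*j - 2)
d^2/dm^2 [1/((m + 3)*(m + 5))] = 2*((m + 3)^2 + (m + 3)*(m + 5) + (m + 5)^2)/((m + 3)^3*(m + 5)^3)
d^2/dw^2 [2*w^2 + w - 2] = 4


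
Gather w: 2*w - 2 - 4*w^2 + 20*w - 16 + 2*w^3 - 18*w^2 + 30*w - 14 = 2*w^3 - 22*w^2 + 52*w - 32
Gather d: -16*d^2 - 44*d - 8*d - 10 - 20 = -16*d^2 - 52*d - 30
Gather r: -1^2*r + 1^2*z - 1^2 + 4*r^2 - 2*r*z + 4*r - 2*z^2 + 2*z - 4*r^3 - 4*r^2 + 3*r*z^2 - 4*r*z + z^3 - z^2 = -4*r^3 + r*(3*z^2 - 6*z + 3) + z^3 - 3*z^2 + 3*z - 1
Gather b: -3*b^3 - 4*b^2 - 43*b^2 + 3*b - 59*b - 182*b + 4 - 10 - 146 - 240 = -3*b^3 - 47*b^2 - 238*b - 392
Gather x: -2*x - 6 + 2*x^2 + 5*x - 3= 2*x^2 + 3*x - 9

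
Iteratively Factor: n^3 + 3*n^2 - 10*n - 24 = (n + 4)*(n^2 - n - 6) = (n - 3)*(n + 4)*(n + 2)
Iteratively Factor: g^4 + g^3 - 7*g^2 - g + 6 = (g - 2)*(g^3 + 3*g^2 - g - 3) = (g - 2)*(g + 1)*(g^2 + 2*g - 3) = (g - 2)*(g + 1)*(g + 3)*(g - 1)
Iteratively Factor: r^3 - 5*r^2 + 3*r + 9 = (r + 1)*(r^2 - 6*r + 9) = (r - 3)*(r + 1)*(r - 3)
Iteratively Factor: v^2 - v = (v - 1)*(v)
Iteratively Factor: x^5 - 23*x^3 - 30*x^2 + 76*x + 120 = (x - 2)*(x^4 + 2*x^3 - 19*x^2 - 68*x - 60) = (x - 2)*(x + 2)*(x^3 - 19*x - 30) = (x - 2)*(x + 2)^2*(x^2 - 2*x - 15) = (x - 2)*(x + 2)^2*(x + 3)*(x - 5)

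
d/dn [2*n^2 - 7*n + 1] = 4*n - 7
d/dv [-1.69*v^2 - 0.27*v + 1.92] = -3.38*v - 0.27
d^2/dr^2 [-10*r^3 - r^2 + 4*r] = -60*r - 2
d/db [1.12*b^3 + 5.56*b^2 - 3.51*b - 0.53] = 3.36*b^2 + 11.12*b - 3.51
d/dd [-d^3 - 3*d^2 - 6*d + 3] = -3*d^2 - 6*d - 6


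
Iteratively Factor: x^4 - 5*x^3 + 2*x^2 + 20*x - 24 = (x - 3)*(x^3 - 2*x^2 - 4*x + 8) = (x - 3)*(x + 2)*(x^2 - 4*x + 4) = (x - 3)*(x - 2)*(x + 2)*(x - 2)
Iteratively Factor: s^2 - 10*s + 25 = (s - 5)*(s - 5)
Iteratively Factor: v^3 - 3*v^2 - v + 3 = (v - 3)*(v^2 - 1) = (v - 3)*(v - 1)*(v + 1)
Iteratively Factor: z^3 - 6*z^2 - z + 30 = (z - 3)*(z^2 - 3*z - 10) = (z - 5)*(z - 3)*(z + 2)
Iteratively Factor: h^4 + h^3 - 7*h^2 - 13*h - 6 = (h + 2)*(h^3 - h^2 - 5*h - 3) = (h + 1)*(h + 2)*(h^2 - 2*h - 3) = (h - 3)*(h + 1)*(h + 2)*(h + 1)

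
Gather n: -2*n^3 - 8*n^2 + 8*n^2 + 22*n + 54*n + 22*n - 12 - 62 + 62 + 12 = -2*n^3 + 98*n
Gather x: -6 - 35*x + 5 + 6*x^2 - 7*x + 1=6*x^2 - 42*x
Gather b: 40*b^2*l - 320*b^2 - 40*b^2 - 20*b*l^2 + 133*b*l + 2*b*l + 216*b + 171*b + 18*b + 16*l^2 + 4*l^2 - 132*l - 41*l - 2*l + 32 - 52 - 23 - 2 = b^2*(40*l - 360) + b*(-20*l^2 + 135*l + 405) + 20*l^2 - 175*l - 45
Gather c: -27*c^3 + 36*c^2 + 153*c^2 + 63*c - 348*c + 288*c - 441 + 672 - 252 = -27*c^3 + 189*c^2 + 3*c - 21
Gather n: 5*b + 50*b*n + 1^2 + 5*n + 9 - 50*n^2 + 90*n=5*b - 50*n^2 + n*(50*b + 95) + 10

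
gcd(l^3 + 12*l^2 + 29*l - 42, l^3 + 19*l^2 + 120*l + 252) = l^2 + 13*l + 42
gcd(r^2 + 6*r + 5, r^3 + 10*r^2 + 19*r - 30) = r + 5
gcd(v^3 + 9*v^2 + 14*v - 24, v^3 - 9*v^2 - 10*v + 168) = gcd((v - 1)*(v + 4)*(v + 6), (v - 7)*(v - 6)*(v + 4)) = v + 4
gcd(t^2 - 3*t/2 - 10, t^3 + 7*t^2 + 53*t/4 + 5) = t + 5/2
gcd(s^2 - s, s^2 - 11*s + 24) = 1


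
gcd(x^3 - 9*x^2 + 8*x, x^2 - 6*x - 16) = x - 8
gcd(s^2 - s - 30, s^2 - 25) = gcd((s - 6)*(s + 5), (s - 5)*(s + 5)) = s + 5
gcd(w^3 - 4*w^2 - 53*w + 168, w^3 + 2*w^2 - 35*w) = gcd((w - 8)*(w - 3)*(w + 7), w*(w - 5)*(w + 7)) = w + 7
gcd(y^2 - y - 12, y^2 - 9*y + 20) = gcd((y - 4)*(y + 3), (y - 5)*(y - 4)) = y - 4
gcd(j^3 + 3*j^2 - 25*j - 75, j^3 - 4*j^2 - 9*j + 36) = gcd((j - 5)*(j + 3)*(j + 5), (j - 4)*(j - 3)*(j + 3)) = j + 3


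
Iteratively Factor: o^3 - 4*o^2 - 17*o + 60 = (o - 3)*(o^2 - o - 20) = (o - 5)*(o - 3)*(o + 4)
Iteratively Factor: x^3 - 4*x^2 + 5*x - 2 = (x - 1)*(x^2 - 3*x + 2) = (x - 1)^2*(x - 2)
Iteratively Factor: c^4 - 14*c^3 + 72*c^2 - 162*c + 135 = (c - 5)*(c^3 - 9*c^2 + 27*c - 27) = (c - 5)*(c - 3)*(c^2 - 6*c + 9) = (c - 5)*(c - 3)^2*(c - 3)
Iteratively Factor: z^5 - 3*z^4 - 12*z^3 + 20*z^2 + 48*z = (z - 3)*(z^4 - 12*z^2 - 16*z) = (z - 3)*(z + 2)*(z^3 - 2*z^2 - 8*z) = z*(z - 3)*(z + 2)*(z^2 - 2*z - 8) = z*(z - 4)*(z - 3)*(z + 2)*(z + 2)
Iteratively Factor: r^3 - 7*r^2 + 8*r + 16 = (r - 4)*(r^2 - 3*r - 4) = (r - 4)*(r + 1)*(r - 4)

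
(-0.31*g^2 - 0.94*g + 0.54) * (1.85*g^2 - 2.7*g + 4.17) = -0.5735*g^4 - 0.902*g^3 + 2.2443*g^2 - 5.3778*g + 2.2518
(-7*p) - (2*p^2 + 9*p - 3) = -2*p^2 - 16*p + 3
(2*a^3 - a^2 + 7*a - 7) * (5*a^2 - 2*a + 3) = 10*a^5 - 9*a^4 + 43*a^3 - 52*a^2 + 35*a - 21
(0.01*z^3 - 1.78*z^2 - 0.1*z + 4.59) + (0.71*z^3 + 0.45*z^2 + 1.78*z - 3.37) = 0.72*z^3 - 1.33*z^2 + 1.68*z + 1.22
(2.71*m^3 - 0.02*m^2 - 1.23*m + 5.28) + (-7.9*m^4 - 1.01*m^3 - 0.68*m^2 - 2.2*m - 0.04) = -7.9*m^4 + 1.7*m^3 - 0.7*m^2 - 3.43*m + 5.24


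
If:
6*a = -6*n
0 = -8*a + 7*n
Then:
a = 0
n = 0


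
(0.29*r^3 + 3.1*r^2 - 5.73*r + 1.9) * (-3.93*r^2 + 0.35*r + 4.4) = -1.1397*r^5 - 12.0815*r^4 + 24.8799*r^3 + 4.1675*r^2 - 24.547*r + 8.36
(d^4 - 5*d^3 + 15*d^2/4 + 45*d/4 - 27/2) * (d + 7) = d^5 + 2*d^4 - 125*d^3/4 + 75*d^2/2 + 261*d/4 - 189/2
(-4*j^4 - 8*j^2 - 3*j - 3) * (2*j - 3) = -8*j^5 + 12*j^4 - 16*j^3 + 18*j^2 + 3*j + 9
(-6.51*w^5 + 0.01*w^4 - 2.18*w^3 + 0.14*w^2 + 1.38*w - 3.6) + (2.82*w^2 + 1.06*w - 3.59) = -6.51*w^5 + 0.01*w^4 - 2.18*w^3 + 2.96*w^2 + 2.44*w - 7.19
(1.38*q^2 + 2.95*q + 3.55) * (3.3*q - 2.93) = 4.554*q^3 + 5.6916*q^2 + 3.0715*q - 10.4015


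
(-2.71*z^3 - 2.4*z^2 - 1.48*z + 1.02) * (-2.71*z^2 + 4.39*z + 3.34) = 7.3441*z^5 - 5.3929*z^4 - 15.5766*z^3 - 17.2774*z^2 - 0.465400000000001*z + 3.4068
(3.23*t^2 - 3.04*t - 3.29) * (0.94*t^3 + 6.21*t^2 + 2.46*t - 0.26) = 3.0362*t^5 + 17.2007*t^4 - 14.0252*t^3 - 28.7491*t^2 - 7.303*t + 0.8554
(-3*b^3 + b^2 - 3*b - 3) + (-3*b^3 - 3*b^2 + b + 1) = -6*b^3 - 2*b^2 - 2*b - 2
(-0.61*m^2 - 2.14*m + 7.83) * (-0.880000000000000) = 0.5368*m^2 + 1.8832*m - 6.8904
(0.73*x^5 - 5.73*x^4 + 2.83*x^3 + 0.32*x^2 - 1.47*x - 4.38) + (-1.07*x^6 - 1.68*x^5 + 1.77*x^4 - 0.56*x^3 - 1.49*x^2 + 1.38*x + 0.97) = -1.07*x^6 - 0.95*x^5 - 3.96*x^4 + 2.27*x^3 - 1.17*x^2 - 0.0900000000000001*x - 3.41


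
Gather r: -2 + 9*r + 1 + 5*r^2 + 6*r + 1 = 5*r^2 + 15*r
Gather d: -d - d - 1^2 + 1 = -2*d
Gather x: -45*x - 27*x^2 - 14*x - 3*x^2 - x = -30*x^2 - 60*x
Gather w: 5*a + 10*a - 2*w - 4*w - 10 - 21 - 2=15*a - 6*w - 33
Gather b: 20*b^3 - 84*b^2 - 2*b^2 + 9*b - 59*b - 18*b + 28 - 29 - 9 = 20*b^3 - 86*b^2 - 68*b - 10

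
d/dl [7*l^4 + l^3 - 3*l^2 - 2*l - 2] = 28*l^3 + 3*l^2 - 6*l - 2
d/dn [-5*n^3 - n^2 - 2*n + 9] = -15*n^2 - 2*n - 2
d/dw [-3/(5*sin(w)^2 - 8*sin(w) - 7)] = 6*(5*sin(w) - 4)*cos(w)/(-5*sin(w)^2 + 8*sin(w) + 7)^2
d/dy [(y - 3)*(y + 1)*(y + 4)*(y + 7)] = 4*y^3 + 27*y^2 + 6*y - 89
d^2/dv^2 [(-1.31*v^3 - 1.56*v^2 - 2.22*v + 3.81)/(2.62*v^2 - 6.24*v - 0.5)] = (-1.4210854715202e-14*v^4 - 186.934904*v^3 + 120.135384*v^2 - 393.147768*v + 319.759512)/(17.984728*v^6 - 128.501568*v^5 + 295.752936*v^4 - 193.924224*v^3 - 56.4414*v^2 - 4.68*v - 0.125)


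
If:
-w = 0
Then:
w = 0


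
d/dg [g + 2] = 1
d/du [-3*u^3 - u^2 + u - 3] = -9*u^2 - 2*u + 1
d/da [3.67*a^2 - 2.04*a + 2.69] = 7.34*a - 2.04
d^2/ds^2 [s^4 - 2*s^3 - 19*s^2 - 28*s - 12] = 12*s^2 - 12*s - 38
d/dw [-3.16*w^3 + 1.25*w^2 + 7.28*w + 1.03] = -9.48*w^2 + 2.5*w + 7.28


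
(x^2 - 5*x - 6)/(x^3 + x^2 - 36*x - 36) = 1/(x + 6)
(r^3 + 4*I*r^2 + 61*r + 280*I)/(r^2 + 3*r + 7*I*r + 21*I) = (r^2 - 3*I*r + 40)/(r + 3)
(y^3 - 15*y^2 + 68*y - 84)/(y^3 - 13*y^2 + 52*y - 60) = (y - 7)/(y - 5)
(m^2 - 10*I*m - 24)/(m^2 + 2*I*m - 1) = (m^2 - 10*I*m - 24)/(m^2 + 2*I*m - 1)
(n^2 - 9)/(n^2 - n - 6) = (n + 3)/(n + 2)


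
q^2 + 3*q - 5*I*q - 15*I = (q + 3)*(q - 5*I)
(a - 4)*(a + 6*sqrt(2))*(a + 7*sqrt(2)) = a^3 - 4*a^2 + 13*sqrt(2)*a^2 - 52*sqrt(2)*a + 84*a - 336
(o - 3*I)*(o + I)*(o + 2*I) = o^3 + 7*o + 6*I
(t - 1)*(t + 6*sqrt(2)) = t^2 - t + 6*sqrt(2)*t - 6*sqrt(2)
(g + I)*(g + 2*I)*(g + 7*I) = g^3 + 10*I*g^2 - 23*g - 14*I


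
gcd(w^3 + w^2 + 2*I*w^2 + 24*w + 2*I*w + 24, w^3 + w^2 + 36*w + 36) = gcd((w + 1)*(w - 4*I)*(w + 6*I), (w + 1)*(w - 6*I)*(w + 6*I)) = w^2 + w*(1 + 6*I) + 6*I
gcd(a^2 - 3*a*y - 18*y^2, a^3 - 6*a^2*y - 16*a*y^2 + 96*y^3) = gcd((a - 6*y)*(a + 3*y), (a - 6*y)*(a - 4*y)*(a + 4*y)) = -a + 6*y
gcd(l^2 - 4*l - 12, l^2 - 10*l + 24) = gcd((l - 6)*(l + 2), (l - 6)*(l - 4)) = l - 6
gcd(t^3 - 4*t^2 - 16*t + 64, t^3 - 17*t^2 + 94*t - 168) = t - 4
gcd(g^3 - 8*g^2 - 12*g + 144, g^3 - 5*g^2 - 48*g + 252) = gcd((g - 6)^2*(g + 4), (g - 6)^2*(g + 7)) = g^2 - 12*g + 36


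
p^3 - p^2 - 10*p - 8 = (p - 4)*(p + 1)*(p + 2)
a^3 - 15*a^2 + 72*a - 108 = (a - 6)^2*(a - 3)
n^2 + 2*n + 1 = (n + 1)^2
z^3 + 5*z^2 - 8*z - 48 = (z - 3)*(z + 4)^2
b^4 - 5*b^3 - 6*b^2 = b^2*(b - 6)*(b + 1)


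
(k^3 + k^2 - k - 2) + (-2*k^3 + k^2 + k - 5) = -k^3 + 2*k^2 - 7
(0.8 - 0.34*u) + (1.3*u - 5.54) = 0.96*u - 4.74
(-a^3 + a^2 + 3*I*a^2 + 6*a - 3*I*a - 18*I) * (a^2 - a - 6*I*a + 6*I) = -a^5 + 2*a^4 + 9*I*a^4 + 23*a^3 - 18*I*a^3 - 42*a^2 - 45*I*a^2 - 90*a + 54*I*a + 108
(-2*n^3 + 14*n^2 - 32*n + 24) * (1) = -2*n^3 + 14*n^2 - 32*n + 24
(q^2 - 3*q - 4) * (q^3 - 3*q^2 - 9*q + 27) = q^5 - 6*q^4 - 4*q^3 + 66*q^2 - 45*q - 108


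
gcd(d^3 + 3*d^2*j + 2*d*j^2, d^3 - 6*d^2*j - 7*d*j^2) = d^2 + d*j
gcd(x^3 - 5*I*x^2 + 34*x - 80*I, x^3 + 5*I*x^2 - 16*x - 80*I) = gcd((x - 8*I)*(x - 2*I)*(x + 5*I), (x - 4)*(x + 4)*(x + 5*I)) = x + 5*I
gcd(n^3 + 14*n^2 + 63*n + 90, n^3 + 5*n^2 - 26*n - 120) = n + 6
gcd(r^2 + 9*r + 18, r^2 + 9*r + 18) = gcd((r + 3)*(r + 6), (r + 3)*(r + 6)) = r^2 + 9*r + 18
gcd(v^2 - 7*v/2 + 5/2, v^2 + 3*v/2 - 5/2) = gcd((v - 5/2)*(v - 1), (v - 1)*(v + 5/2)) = v - 1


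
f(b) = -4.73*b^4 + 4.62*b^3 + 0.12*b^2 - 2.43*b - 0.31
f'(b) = -18.92*b^3 + 13.86*b^2 + 0.24*b - 2.43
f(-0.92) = -4.96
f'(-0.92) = 23.81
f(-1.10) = -10.57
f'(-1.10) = 39.26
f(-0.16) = 0.06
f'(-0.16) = -2.04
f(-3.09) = -559.18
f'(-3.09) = 687.37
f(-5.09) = -3769.00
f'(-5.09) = 2850.46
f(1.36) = -7.95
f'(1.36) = -24.06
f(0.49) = -1.20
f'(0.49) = -1.21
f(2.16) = -61.40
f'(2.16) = -127.92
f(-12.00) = -106018.51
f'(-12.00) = 34684.29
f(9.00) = -27678.01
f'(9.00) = -12670.29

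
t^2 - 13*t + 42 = (t - 7)*(t - 6)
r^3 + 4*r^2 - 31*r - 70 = (r - 5)*(r + 2)*(r + 7)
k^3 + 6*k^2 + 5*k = k*(k + 1)*(k + 5)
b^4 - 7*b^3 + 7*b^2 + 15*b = b*(b - 5)*(b - 3)*(b + 1)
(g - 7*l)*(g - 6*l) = g^2 - 13*g*l + 42*l^2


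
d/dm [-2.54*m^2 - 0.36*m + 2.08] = -5.08*m - 0.36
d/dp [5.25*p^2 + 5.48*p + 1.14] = 10.5*p + 5.48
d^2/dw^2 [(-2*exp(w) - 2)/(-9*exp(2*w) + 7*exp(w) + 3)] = (162*exp(4*w) + 774*exp(3*w) - 54*exp(2*w) + 272*exp(w) - 24)*exp(w)/(729*exp(6*w) - 1701*exp(5*w) + 594*exp(4*w) + 791*exp(3*w) - 198*exp(2*w) - 189*exp(w) - 27)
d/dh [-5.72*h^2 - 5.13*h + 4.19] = -11.44*h - 5.13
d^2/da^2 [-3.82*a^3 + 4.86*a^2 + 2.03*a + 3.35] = 9.72 - 22.92*a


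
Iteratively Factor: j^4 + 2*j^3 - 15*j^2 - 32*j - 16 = (j - 4)*(j^3 + 6*j^2 + 9*j + 4) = (j - 4)*(j + 1)*(j^2 + 5*j + 4) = (j - 4)*(j + 1)^2*(j + 4)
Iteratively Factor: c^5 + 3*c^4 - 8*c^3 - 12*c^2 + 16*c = (c + 2)*(c^4 + c^3 - 10*c^2 + 8*c) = (c - 2)*(c + 2)*(c^3 + 3*c^2 - 4*c) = (c - 2)*(c - 1)*(c + 2)*(c^2 + 4*c) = (c - 2)*(c - 1)*(c + 2)*(c + 4)*(c)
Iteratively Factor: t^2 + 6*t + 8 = (t + 2)*(t + 4)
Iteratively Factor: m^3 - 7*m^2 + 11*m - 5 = (m - 1)*(m^2 - 6*m + 5) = (m - 5)*(m - 1)*(m - 1)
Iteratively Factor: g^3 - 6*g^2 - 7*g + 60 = (g + 3)*(g^2 - 9*g + 20) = (g - 5)*(g + 3)*(g - 4)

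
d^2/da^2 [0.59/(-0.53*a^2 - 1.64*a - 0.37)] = (0.331462*a^2 + 1.025656*a - 0.59*(1.06*a + 1.64)*(2.12*a + 3.28) + 0.231398)/(0.53*a^2 + 1.64*a + 0.37)^3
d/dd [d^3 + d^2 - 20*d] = 3*d^2 + 2*d - 20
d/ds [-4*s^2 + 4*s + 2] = 4 - 8*s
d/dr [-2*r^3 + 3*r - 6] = 3 - 6*r^2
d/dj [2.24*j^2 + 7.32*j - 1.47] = 4.48*j + 7.32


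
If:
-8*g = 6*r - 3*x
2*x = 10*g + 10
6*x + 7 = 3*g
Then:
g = -37/27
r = 73/81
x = -50/27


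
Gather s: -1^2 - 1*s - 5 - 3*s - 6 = -4*s - 12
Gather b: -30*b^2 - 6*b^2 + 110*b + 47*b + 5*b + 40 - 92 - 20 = -36*b^2 + 162*b - 72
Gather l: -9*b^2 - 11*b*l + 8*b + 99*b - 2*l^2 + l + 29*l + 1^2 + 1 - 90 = -9*b^2 + 107*b - 2*l^2 + l*(30 - 11*b) - 88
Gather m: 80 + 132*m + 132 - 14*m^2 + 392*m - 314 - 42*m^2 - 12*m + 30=-56*m^2 + 512*m - 72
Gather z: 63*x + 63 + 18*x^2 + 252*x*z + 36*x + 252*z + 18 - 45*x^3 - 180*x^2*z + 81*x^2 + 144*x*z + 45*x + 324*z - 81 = -45*x^3 + 99*x^2 + 144*x + z*(-180*x^2 + 396*x + 576)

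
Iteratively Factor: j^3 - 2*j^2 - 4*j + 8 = (j - 2)*(j^2 - 4) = (j - 2)*(j + 2)*(j - 2)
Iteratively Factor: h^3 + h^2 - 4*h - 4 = (h + 2)*(h^2 - h - 2) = (h - 2)*(h + 2)*(h + 1)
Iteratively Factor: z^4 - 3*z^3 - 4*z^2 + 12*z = (z - 3)*(z^3 - 4*z) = (z - 3)*(z + 2)*(z^2 - 2*z) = z*(z - 3)*(z + 2)*(z - 2)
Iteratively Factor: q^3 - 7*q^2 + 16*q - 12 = (q - 2)*(q^2 - 5*q + 6) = (q - 2)^2*(q - 3)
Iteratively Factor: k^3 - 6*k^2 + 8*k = (k)*(k^2 - 6*k + 8) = k*(k - 2)*(k - 4)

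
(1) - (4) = -3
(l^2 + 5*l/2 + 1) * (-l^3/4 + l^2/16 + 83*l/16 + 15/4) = -l^5/4 - 9*l^4/16 + 163*l^3/32 + 537*l^2/32 + 233*l/16 + 15/4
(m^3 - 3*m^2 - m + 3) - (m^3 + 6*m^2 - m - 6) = 9 - 9*m^2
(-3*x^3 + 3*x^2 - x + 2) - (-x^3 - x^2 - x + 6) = -2*x^3 + 4*x^2 - 4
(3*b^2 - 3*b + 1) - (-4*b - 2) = 3*b^2 + b + 3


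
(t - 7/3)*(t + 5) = t^2 + 8*t/3 - 35/3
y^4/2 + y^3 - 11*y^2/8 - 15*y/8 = y*(y/2 + 1/2)*(y - 3/2)*(y + 5/2)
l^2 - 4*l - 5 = (l - 5)*(l + 1)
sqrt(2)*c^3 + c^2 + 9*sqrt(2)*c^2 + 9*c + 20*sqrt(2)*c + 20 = (c + 4)*(c + 5)*(sqrt(2)*c + 1)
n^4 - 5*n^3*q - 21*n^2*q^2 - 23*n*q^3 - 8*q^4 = (n - 8*q)*(n + q)^3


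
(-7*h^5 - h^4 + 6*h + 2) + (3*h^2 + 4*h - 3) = -7*h^5 - h^4 + 3*h^2 + 10*h - 1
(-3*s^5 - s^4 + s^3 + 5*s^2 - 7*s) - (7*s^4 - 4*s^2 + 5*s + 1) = -3*s^5 - 8*s^4 + s^3 + 9*s^2 - 12*s - 1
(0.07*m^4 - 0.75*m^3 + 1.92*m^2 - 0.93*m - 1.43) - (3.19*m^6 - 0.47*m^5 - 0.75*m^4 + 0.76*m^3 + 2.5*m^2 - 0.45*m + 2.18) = -3.19*m^6 + 0.47*m^5 + 0.82*m^4 - 1.51*m^3 - 0.58*m^2 - 0.48*m - 3.61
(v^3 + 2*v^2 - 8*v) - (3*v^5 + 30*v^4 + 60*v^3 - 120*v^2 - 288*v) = -3*v^5 - 30*v^4 - 59*v^3 + 122*v^2 + 280*v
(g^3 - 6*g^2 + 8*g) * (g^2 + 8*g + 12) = g^5 + 2*g^4 - 28*g^3 - 8*g^2 + 96*g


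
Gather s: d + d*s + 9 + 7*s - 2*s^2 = d - 2*s^2 + s*(d + 7) + 9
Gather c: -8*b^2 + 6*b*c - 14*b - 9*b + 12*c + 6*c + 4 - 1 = -8*b^2 - 23*b + c*(6*b + 18) + 3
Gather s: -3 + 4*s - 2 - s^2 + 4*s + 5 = -s^2 + 8*s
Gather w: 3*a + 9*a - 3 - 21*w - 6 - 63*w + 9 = 12*a - 84*w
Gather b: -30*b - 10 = -30*b - 10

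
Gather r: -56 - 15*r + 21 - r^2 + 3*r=-r^2 - 12*r - 35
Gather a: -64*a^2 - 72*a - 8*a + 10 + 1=-64*a^2 - 80*a + 11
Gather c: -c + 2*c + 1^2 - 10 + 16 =c + 7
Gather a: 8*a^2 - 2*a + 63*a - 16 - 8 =8*a^2 + 61*a - 24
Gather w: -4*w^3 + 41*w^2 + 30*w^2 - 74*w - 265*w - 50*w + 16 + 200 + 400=-4*w^3 + 71*w^2 - 389*w + 616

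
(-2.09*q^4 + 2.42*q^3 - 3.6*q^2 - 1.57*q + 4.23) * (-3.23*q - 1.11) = 6.7507*q^5 - 5.4967*q^4 + 8.9418*q^3 + 9.0671*q^2 - 11.9202*q - 4.6953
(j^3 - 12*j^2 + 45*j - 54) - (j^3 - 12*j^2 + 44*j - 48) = j - 6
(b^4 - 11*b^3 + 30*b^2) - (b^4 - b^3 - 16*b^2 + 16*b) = -10*b^3 + 46*b^2 - 16*b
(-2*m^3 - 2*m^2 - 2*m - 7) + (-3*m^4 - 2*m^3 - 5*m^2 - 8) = -3*m^4 - 4*m^3 - 7*m^2 - 2*m - 15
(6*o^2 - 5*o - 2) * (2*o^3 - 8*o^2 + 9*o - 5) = 12*o^5 - 58*o^4 + 90*o^3 - 59*o^2 + 7*o + 10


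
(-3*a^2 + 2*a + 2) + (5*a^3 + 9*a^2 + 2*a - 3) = 5*a^3 + 6*a^2 + 4*a - 1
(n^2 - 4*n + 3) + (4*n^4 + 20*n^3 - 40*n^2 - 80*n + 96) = 4*n^4 + 20*n^3 - 39*n^2 - 84*n + 99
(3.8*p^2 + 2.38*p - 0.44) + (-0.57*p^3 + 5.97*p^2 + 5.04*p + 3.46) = -0.57*p^3 + 9.77*p^2 + 7.42*p + 3.02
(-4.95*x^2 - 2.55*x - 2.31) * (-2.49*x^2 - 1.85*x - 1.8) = 12.3255*x^4 + 15.507*x^3 + 19.3794*x^2 + 8.8635*x + 4.158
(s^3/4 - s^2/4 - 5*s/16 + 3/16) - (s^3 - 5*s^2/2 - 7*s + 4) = -3*s^3/4 + 9*s^2/4 + 107*s/16 - 61/16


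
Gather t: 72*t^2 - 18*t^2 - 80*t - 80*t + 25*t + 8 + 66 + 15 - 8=54*t^2 - 135*t + 81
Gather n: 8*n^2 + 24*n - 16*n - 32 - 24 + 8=8*n^2 + 8*n - 48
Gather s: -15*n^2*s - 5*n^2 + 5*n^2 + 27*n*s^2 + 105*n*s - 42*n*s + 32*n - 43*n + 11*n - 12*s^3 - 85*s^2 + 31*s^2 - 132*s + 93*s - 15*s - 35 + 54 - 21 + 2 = -12*s^3 + s^2*(27*n - 54) + s*(-15*n^2 + 63*n - 54)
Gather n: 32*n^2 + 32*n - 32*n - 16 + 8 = 32*n^2 - 8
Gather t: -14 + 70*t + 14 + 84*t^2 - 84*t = 84*t^2 - 14*t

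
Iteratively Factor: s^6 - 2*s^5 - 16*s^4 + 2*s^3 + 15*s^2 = (s + 3)*(s^5 - 5*s^4 - s^3 + 5*s^2) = s*(s + 3)*(s^4 - 5*s^3 - s^2 + 5*s) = s*(s - 5)*(s + 3)*(s^3 - s) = s*(s - 5)*(s + 1)*(s + 3)*(s^2 - s) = s*(s - 5)*(s - 1)*(s + 1)*(s + 3)*(s)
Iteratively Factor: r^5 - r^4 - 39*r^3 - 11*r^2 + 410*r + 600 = (r - 5)*(r^4 + 4*r^3 - 19*r^2 - 106*r - 120) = (r - 5)*(r + 4)*(r^3 - 19*r - 30) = (r - 5)*(r + 3)*(r + 4)*(r^2 - 3*r - 10) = (r - 5)^2*(r + 3)*(r + 4)*(r + 2)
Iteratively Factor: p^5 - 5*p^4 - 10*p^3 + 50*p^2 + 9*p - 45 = (p - 5)*(p^4 - 10*p^2 + 9) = (p - 5)*(p - 3)*(p^3 + 3*p^2 - p - 3) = (p - 5)*(p - 3)*(p + 1)*(p^2 + 2*p - 3) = (p - 5)*(p - 3)*(p - 1)*(p + 1)*(p + 3)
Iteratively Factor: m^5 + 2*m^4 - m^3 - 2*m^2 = (m)*(m^4 + 2*m^3 - m^2 - 2*m) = m*(m + 1)*(m^3 + m^2 - 2*m) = m*(m + 1)*(m + 2)*(m^2 - m) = m*(m - 1)*(m + 1)*(m + 2)*(m)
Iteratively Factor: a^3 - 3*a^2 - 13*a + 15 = (a + 3)*(a^2 - 6*a + 5) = (a - 1)*(a + 3)*(a - 5)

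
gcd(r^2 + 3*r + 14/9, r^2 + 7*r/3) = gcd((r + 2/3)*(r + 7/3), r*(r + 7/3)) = r + 7/3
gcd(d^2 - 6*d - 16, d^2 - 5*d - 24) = d - 8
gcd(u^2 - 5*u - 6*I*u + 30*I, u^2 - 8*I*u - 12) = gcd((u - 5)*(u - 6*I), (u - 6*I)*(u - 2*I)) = u - 6*I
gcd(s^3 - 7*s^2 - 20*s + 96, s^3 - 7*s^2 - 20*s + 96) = s^3 - 7*s^2 - 20*s + 96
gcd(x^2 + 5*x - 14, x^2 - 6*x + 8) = x - 2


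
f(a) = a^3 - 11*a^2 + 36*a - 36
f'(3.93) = -4.13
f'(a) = 3*a^2 - 22*a + 36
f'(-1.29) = 69.37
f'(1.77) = 6.46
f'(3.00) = -3.00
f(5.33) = -5.20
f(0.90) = -11.78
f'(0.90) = 18.63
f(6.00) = 0.00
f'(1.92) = 4.82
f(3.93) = -3.72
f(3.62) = -2.39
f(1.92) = -0.35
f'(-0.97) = 60.16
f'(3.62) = -4.33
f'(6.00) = 12.00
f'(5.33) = 3.97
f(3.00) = 0.00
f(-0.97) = -82.18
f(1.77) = -1.20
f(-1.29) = -102.89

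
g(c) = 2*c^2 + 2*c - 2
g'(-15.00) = -58.00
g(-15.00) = 418.00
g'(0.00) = 2.00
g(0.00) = -2.00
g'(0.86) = 5.44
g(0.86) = 1.20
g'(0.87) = 5.48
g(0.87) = 1.25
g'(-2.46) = -7.84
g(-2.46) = 5.18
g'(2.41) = 11.64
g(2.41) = 14.44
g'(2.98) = 13.92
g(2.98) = 21.72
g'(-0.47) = 0.12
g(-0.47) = -2.50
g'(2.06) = 10.24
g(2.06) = 10.61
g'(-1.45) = -3.80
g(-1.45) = -0.70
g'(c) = 4*c + 2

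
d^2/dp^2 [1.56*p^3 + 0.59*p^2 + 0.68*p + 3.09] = 9.36*p + 1.18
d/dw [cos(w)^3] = -3*sin(w)*cos(w)^2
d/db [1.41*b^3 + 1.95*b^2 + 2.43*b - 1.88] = 4.23*b^2 + 3.9*b + 2.43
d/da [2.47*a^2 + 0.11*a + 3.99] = 4.94*a + 0.11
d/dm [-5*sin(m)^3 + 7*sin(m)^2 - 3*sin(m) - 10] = (-15*sin(m)^2 + 14*sin(m) - 3)*cos(m)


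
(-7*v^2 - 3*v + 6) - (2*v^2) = -9*v^2 - 3*v + 6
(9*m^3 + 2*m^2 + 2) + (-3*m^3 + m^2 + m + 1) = 6*m^3 + 3*m^2 + m + 3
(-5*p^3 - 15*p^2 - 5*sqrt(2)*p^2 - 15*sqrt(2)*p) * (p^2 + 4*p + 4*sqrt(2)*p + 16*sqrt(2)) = -5*p^5 - 25*sqrt(2)*p^4 - 35*p^4 - 175*sqrt(2)*p^3 - 100*p^3 - 300*sqrt(2)*p^2 - 280*p^2 - 480*p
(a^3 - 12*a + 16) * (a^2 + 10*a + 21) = a^5 + 10*a^4 + 9*a^3 - 104*a^2 - 92*a + 336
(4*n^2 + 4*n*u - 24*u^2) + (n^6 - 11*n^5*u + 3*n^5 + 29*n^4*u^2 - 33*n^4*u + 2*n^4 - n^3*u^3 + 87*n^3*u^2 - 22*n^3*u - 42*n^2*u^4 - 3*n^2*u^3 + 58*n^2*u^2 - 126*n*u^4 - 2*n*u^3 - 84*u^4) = n^6 - 11*n^5*u + 3*n^5 + 29*n^4*u^2 - 33*n^4*u + 2*n^4 - n^3*u^3 + 87*n^3*u^2 - 22*n^3*u - 42*n^2*u^4 - 3*n^2*u^3 + 58*n^2*u^2 + 4*n^2 - 126*n*u^4 - 2*n*u^3 + 4*n*u - 84*u^4 - 24*u^2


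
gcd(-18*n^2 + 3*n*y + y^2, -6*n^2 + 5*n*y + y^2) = 6*n + y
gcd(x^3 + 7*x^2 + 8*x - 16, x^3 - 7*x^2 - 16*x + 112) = x + 4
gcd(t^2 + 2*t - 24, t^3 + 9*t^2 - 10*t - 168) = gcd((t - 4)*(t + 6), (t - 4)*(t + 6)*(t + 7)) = t^2 + 2*t - 24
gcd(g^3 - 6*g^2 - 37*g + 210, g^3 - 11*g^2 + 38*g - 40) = g - 5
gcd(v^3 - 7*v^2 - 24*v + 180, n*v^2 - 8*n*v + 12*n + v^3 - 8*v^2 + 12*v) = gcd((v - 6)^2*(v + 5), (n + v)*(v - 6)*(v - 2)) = v - 6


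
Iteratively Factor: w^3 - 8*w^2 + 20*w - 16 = (w - 2)*(w^2 - 6*w + 8) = (w - 2)^2*(w - 4)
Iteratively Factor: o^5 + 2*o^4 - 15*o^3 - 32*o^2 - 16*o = (o + 4)*(o^4 - 2*o^3 - 7*o^2 - 4*o) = o*(o + 4)*(o^3 - 2*o^2 - 7*o - 4) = o*(o - 4)*(o + 4)*(o^2 + 2*o + 1) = o*(o - 4)*(o + 1)*(o + 4)*(o + 1)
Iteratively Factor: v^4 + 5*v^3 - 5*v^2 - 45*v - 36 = (v + 1)*(v^3 + 4*v^2 - 9*v - 36) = (v + 1)*(v + 4)*(v^2 - 9) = (v - 3)*(v + 1)*(v + 4)*(v + 3)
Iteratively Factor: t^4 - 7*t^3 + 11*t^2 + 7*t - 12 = (t - 1)*(t^3 - 6*t^2 + 5*t + 12) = (t - 1)*(t + 1)*(t^2 - 7*t + 12) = (t - 3)*(t - 1)*(t + 1)*(t - 4)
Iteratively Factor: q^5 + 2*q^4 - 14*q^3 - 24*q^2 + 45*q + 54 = (q + 3)*(q^4 - q^3 - 11*q^2 + 9*q + 18) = (q + 1)*(q + 3)*(q^3 - 2*q^2 - 9*q + 18) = (q + 1)*(q + 3)^2*(q^2 - 5*q + 6) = (q - 2)*(q + 1)*(q + 3)^2*(q - 3)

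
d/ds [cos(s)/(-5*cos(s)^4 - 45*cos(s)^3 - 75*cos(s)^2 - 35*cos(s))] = -3*(cos(s) + 5)*sin(s)/(5*(cos(s) + 1)^3*(cos(s) + 7)^2)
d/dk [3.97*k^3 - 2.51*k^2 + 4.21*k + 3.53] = 11.91*k^2 - 5.02*k + 4.21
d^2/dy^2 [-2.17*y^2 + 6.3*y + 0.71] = -4.34000000000000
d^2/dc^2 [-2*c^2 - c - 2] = -4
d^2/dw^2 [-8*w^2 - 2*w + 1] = -16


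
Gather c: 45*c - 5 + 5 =45*c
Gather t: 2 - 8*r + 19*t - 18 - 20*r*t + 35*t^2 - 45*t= -8*r + 35*t^2 + t*(-20*r - 26) - 16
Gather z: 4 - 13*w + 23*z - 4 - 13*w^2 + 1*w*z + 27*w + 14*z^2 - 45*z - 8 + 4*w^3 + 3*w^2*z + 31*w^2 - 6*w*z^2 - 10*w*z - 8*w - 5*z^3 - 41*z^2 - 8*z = 4*w^3 + 18*w^2 + 6*w - 5*z^3 + z^2*(-6*w - 27) + z*(3*w^2 - 9*w - 30) - 8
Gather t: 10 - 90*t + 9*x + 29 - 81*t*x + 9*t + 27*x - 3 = t*(-81*x - 81) + 36*x + 36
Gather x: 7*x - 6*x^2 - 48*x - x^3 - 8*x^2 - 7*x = -x^3 - 14*x^2 - 48*x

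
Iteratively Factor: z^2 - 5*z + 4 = (z - 1)*(z - 4)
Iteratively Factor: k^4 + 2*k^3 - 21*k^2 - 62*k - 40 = (k + 2)*(k^3 - 21*k - 20) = (k + 2)*(k + 4)*(k^2 - 4*k - 5) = (k + 1)*(k + 2)*(k + 4)*(k - 5)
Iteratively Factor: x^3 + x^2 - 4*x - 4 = (x - 2)*(x^2 + 3*x + 2) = (x - 2)*(x + 1)*(x + 2)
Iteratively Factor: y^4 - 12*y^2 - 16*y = (y - 4)*(y^3 + 4*y^2 + 4*y) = y*(y - 4)*(y^2 + 4*y + 4) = y*(y - 4)*(y + 2)*(y + 2)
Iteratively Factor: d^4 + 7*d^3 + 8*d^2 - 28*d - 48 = (d + 3)*(d^3 + 4*d^2 - 4*d - 16) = (d + 2)*(d + 3)*(d^2 + 2*d - 8) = (d + 2)*(d + 3)*(d + 4)*(d - 2)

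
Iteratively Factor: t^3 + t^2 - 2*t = (t - 1)*(t^2 + 2*t) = t*(t - 1)*(t + 2)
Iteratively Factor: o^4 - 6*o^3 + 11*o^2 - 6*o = (o - 3)*(o^3 - 3*o^2 + 2*o) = (o - 3)*(o - 2)*(o^2 - o) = o*(o - 3)*(o - 2)*(o - 1)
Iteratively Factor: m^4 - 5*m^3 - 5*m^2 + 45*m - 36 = (m - 4)*(m^3 - m^2 - 9*m + 9) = (m - 4)*(m + 3)*(m^2 - 4*m + 3) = (m - 4)*(m - 3)*(m + 3)*(m - 1)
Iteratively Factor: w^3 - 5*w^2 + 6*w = (w - 3)*(w^2 - 2*w) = (w - 3)*(w - 2)*(w)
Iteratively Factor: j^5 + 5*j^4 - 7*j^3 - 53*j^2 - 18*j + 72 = (j - 3)*(j^4 + 8*j^3 + 17*j^2 - 2*j - 24) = (j - 3)*(j + 4)*(j^3 + 4*j^2 + j - 6) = (j - 3)*(j + 2)*(j + 4)*(j^2 + 2*j - 3) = (j - 3)*(j + 2)*(j + 3)*(j + 4)*(j - 1)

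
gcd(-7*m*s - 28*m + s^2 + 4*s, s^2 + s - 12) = s + 4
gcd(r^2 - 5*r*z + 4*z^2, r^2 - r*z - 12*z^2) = -r + 4*z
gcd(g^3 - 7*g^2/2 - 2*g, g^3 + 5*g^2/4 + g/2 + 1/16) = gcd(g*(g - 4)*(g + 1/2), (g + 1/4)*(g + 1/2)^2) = g + 1/2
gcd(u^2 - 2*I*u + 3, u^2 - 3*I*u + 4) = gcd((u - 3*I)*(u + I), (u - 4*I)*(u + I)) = u + I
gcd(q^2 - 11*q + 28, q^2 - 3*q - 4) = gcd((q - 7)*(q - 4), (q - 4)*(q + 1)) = q - 4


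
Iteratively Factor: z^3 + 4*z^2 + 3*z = (z + 1)*(z^2 + 3*z) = (z + 1)*(z + 3)*(z)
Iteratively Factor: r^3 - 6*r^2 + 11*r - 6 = (r - 2)*(r^2 - 4*r + 3) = (r - 3)*(r - 2)*(r - 1)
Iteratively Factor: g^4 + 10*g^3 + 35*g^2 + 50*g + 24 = (g + 3)*(g^3 + 7*g^2 + 14*g + 8) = (g + 2)*(g + 3)*(g^2 + 5*g + 4) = (g + 1)*(g + 2)*(g + 3)*(g + 4)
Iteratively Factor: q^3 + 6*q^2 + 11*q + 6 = (q + 1)*(q^2 + 5*q + 6) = (q + 1)*(q + 2)*(q + 3)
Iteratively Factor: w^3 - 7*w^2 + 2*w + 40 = (w - 4)*(w^2 - 3*w - 10) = (w - 4)*(w + 2)*(w - 5)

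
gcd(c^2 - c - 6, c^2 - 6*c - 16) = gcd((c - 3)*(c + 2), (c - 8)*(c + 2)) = c + 2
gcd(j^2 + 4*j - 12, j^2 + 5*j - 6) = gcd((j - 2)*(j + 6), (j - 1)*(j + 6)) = j + 6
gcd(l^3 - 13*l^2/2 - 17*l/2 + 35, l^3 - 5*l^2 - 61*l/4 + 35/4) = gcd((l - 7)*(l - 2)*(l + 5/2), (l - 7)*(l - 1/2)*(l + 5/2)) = l^2 - 9*l/2 - 35/2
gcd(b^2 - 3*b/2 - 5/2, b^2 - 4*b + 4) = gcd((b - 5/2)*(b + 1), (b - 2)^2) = 1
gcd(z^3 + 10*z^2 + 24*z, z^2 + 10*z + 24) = z^2 + 10*z + 24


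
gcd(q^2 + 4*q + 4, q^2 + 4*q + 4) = q^2 + 4*q + 4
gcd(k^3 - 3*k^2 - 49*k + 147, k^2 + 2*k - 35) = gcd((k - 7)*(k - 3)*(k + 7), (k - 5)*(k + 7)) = k + 7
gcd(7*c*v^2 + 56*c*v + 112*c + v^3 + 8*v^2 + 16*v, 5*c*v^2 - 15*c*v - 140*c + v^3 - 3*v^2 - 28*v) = v + 4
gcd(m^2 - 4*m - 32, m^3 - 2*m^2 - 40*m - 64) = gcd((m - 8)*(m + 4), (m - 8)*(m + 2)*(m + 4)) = m^2 - 4*m - 32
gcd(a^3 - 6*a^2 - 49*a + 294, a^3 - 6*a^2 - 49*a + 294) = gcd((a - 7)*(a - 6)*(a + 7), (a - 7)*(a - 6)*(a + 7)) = a^3 - 6*a^2 - 49*a + 294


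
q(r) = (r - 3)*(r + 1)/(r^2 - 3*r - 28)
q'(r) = (3 - 2*r)*(r - 3)*(r + 1)/(r^2 - 3*r - 28)^2 + (r - 3)/(r^2 - 3*r - 28) + (r + 1)/(r^2 - 3*r - 28) = (-r^2 - 50*r + 47)/(r^4 - 6*r^3 - 47*r^2 + 168*r + 784)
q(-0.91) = 0.01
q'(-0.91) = 0.15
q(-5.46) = 2.07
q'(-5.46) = 0.88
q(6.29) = -3.28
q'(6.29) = -5.75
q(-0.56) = 0.06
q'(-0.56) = 0.11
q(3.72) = -0.13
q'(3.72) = -0.24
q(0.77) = 0.13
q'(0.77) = 0.01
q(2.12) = 0.09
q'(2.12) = -0.07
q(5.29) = -0.91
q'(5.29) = -0.97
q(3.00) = 0.00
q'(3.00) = -0.14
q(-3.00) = -1.20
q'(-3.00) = 1.88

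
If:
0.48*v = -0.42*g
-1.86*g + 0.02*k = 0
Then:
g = -1.14285714285714*v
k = -106.285714285714*v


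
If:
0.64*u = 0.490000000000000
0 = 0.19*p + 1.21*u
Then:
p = -4.88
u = 0.77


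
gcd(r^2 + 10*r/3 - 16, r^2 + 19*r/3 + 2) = r + 6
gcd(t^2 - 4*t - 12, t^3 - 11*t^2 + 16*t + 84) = t^2 - 4*t - 12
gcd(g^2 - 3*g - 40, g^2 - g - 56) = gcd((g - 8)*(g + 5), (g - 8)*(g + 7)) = g - 8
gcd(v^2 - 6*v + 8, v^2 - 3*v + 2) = v - 2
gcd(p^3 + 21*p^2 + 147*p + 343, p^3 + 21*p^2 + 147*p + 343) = p^3 + 21*p^2 + 147*p + 343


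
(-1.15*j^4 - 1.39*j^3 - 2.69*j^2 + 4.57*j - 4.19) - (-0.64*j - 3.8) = -1.15*j^4 - 1.39*j^3 - 2.69*j^2 + 5.21*j - 0.390000000000001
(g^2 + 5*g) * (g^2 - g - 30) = g^4 + 4*g^3 - 35*g^2 - 150*g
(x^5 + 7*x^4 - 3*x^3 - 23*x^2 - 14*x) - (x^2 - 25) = x^5 + 7*x^4 - 3*x^3 - 24*x^2 - 14*x + 25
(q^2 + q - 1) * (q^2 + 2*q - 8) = q^4 + 3*q^3 - 7*q^2 - 10*q + 8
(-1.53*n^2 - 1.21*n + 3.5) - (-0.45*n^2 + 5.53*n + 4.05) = -1.08*n^2 - 6.74*n - 0.55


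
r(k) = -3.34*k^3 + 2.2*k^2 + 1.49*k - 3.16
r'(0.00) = 1.49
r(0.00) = -3.16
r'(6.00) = -332.83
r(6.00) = -636.46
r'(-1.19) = -17.94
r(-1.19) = 3.81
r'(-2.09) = -51.47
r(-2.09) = 33.83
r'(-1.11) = -15.74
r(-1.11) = 2.46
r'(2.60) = -54.81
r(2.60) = -43.12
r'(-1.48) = -26.97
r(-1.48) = 10.28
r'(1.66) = -18.82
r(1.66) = -9.90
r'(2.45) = -47.88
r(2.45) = -35.42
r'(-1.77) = -37.69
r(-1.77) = 19.62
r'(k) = -10.02*k^2 + 4.4*k + 1.49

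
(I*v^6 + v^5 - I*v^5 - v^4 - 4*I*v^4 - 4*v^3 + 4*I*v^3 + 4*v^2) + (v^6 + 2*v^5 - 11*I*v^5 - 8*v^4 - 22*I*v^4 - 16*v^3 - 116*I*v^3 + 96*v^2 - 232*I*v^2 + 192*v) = v^6 + I*v^6 + 3*v^5 - 12*I*v^5 - 9*v^4 - 26*I*v^4 - 20*v^3 - 112*I*v^3 + 100*v^2 - 232*I*v^2 + 192*v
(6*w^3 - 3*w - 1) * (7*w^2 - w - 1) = 42*w^5 - 6*w^4 - 27*w^3 - 4*w^2 + 4*w + 1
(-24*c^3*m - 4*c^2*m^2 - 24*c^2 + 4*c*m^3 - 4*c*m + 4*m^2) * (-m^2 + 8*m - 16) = 24*c^3*m^3 - 192*c^3*m^2 + 384*c^3*m + 4*c^2*m^4 - 32*c^2*m^3 + 88*c^2*m^2 - 192*c^2*m + 384*c^2 - 4*c*m^5 + 32*c*m^4 - 60*c*m^3 - 32*c*m^2 + 64*c*m - 4*m^4 + 32*m^3 - 64*m^2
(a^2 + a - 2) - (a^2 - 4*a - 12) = 5*a + 10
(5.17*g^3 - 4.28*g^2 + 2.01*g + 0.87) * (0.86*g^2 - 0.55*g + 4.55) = 4.4462*g^5 - 6.5243*g^4 + 27.6061*g^3 - 19.8313*g^2 + 8.667*g + 3.9585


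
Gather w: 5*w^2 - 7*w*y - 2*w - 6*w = 5*w^2 + w*(-7*y - 8)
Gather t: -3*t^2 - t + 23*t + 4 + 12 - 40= -3*t^2 + 22*t - 24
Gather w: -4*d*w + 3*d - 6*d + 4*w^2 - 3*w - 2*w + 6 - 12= -3*d + 4*w^2 + w*(-4*d - 5) - 6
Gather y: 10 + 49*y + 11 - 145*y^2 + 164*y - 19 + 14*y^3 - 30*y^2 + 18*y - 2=14*y^3 - 175*y^2 + 231*y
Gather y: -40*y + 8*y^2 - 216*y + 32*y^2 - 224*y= 40*y^2 - 480*y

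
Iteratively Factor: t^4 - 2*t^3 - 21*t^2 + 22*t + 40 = (t + 4)*(t^3 - 6*t^2 + 3*t + 10) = (t + 1)*(t + 4)*(t^2 - 7*t + 10) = (t - 5)*(t + 1)*(t + 4)*(t - 2)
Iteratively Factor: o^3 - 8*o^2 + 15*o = (o - 5)*(o^2 - 3*o) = o*(o - 5)*(o - 3)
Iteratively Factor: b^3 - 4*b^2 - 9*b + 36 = (b - 3)*(b^2 - b - 12) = (b - 4)*(b - 3)*(b + 3)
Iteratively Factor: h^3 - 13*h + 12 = (h + 4)*(h^2 - 4*h + 3) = (h - 3)*(h + 4)*(h - 1)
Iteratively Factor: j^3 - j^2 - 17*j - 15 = (j - 5)*(j^2 + 4*j + 3) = (j - 5)*(j + 1)*(j + 3)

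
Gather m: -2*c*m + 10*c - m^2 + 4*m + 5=10*c - m^2 + m*(4 - 2*c) + 5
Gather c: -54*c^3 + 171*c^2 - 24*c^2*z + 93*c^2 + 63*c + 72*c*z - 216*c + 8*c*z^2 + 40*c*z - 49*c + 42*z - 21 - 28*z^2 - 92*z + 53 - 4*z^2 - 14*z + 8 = -54*c^3 + c^2*(264 - 24*z) + c*(8*z^2 + 112*z - 202) - 32*z^2 - 64*z + 40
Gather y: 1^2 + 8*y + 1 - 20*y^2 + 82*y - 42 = -20*y^2 + 90*y - 40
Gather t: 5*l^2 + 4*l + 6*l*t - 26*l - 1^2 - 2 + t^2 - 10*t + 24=5*l^2 - 22*l + t^2 + t*(6*l - 10) + 21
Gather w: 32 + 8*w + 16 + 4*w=12*w + 48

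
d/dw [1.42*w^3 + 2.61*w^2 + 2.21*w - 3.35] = 4.26*w^2 + 5.22*w + 2.21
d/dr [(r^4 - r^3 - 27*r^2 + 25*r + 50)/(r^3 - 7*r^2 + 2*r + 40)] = (r^4 - 4*r^3 - 25*r^2 - 44*r + 36)/(r^4 - 4*r^3 - 12*r^2 + 32*r + 64)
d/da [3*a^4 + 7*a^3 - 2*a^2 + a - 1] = 12*a^3 + 21*a^2 - 4*a + 1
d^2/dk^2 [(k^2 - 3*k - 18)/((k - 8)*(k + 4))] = 2*(k^3 + 42*k^2 - 72*k + 544)/(k^6 - 12*k^5 - 48*k^4 + 704*k^3 + 1536*k^2 - 12288*k - 32768)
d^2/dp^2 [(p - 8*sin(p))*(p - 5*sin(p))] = 13*p*sin(p) - 160*sin(p)^2 - 26*cos(p) + 82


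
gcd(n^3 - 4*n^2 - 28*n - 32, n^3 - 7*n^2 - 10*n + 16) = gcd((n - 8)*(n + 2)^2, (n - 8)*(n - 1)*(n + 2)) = n^2 - 6*n - 16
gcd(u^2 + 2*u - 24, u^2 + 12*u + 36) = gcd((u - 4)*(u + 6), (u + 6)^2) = u + 6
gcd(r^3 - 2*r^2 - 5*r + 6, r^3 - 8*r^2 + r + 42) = r^2 - r - 6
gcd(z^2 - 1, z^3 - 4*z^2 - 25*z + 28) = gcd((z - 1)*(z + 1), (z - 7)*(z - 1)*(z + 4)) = z - 1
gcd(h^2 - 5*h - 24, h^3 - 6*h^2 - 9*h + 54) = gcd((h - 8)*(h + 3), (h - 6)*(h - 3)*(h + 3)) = h + 3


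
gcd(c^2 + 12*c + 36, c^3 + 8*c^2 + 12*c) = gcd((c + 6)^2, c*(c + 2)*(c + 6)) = c + 6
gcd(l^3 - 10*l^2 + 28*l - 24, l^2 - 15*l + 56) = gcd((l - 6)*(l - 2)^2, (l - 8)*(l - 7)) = 1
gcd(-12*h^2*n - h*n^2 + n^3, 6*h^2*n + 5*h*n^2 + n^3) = 3*h*n + n^2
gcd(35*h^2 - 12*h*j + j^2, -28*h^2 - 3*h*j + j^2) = 7*h - j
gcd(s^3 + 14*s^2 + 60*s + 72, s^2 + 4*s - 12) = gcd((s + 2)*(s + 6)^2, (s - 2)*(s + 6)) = s + 6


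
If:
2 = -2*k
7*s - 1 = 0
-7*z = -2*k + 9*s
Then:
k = -1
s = 1/7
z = -23/49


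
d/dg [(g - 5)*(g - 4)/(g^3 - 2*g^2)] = (-g^3 + 18*g^2 - 78*g + 80)/(g^3*(g^2 - 4*g + 4))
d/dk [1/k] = -1/k^2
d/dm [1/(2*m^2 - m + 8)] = (1 - 4*m)/(2*m^2 - m + 8)^2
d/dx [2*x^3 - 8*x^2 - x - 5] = 6*x^2 - 16*x - 1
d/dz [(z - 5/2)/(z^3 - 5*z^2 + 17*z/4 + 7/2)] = 2*(-16*z^3 + 100*z^2 - 200*z + 113)/(16*z^6 - 160*z^5 + 536*z^4 - 568*z^3 - 271*z^2 + 476*z + 196)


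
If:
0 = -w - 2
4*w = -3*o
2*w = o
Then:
No Solution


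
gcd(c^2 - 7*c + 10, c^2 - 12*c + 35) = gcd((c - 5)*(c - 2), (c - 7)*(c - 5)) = c - 5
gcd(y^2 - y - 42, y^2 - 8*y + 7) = y - 7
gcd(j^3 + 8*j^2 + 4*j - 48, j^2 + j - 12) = j + 4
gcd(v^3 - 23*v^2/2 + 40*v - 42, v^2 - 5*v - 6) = v - 6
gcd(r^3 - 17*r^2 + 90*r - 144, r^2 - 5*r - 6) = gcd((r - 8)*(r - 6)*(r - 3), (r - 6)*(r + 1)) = r - 6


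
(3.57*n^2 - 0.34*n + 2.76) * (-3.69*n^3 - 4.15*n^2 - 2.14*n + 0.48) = -13.1733*n^5 - 13.5609*n^4 - 16.4132*n^3 - 9.0128*n^2 - 6.0696*n + 1.3248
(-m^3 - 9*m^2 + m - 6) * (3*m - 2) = -3*m^4 - 25*m^3 + 21*m^2 - 20*m + 12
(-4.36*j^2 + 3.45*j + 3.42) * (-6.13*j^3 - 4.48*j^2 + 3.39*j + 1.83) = 26.7268*j^5 - 1.6157*j^4 - 51.201*j^3 - 11.6049*j^2 + 17.9073*j + 6.2586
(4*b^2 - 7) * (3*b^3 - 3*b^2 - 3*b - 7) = 12*b^5 - 12*b^4 - 33*b^3 - 7*b^2 + 21*b + 49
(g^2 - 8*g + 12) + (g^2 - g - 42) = 2*g^2 - 9*g - 30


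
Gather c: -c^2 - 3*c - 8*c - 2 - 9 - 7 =-c^2 - 11*c - 18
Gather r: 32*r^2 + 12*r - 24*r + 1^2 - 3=32*r^2 - 12*r - 2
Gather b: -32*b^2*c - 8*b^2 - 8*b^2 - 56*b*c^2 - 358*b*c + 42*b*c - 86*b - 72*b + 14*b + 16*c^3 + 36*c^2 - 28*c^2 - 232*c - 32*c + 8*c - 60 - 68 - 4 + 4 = b^2*(-32*c - 16) + b*(-56*c^2 - 316*c - 144) + 16*c^3 + 8*c^2 - 256*c - 128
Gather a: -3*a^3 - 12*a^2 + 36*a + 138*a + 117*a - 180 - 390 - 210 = -3*a^3 - 12*a^2 + 291*a - 780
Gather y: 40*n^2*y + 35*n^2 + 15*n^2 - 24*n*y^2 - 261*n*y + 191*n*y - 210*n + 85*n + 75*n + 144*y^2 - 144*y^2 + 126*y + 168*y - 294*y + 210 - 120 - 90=50*n^2 - 24*n*y^2 - 50*n + y*(40*n^2 - 70*n)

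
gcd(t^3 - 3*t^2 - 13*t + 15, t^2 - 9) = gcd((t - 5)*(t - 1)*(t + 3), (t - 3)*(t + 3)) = t + 3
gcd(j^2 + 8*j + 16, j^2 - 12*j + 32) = 1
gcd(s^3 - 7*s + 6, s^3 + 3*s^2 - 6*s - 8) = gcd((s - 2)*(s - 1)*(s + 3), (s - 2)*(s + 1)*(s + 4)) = s - 2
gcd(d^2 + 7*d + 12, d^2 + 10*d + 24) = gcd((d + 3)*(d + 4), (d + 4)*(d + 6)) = d + 4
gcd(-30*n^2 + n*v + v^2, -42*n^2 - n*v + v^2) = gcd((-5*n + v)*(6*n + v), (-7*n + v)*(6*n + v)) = 6*n + v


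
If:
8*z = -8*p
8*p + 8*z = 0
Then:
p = -z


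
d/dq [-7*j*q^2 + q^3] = q*(-14*j + 3*q)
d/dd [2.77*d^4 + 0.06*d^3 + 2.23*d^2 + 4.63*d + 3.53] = 11.08*d^3 + 0.18*d^2 + 4.46*d + 4.63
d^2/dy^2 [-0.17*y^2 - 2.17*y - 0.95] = -0.340000000000000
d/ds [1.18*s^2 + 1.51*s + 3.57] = 2.36*s + 1.51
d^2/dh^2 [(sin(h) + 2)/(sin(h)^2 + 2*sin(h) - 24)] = (-sin(h)^5 - 6*sin(h)^4 - 154*sin(h)^3 - 236*sin(h)^2 - 504*sin(h) + 208)/(sin(h)^2 + 2*sin(h) - 24)^3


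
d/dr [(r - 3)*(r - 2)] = 2*r - 5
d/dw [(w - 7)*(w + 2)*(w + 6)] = 3*w^2 + 2*w - 44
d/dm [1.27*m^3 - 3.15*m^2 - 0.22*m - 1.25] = 3.81*m^2 - 6.3*m - 0.22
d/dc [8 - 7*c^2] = -14*c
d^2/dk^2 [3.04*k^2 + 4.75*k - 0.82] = 6.08000000000000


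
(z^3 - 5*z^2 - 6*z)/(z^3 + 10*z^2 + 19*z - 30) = z*(z^2 - 5*z - 6)/(z^3 + 10*z^2 + 19*z - 30)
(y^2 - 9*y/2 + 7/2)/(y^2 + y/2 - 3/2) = (2*y - 7)/(2*y + 3)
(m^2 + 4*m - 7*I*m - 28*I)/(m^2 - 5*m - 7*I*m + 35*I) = (m + 4)/(m - 5)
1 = 1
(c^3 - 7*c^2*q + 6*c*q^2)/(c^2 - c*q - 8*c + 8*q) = c*(c - 6*q)/(c - 8)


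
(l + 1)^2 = l^2 + 2*l + 1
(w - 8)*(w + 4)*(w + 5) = w^3 + w^2 - 52*w - 160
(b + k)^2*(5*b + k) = 5*b^3 + 11*b^2*k + 7*b*k^2 + k^3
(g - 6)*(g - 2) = g^2 - 8*g + 12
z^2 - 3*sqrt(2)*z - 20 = (z - 5*sqrt(2))*(z + 2*sqrt(2))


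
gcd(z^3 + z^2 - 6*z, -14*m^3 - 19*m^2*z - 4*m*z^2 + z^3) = 1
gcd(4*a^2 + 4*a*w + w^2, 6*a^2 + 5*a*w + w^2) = 2*a + w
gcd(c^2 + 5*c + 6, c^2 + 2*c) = c + 2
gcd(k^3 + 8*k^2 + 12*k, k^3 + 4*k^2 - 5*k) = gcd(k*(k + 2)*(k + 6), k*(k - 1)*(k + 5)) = k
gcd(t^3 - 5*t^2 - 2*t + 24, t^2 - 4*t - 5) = 1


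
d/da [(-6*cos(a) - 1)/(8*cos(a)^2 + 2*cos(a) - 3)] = 2*(24*sin(a)^2 - 8*cos(a) - 34)*sin(a)/(8*cos(a)^2 + 2*cos(a) - 3)^2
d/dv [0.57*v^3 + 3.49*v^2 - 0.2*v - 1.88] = 1.71*v^2 + 6.98*v - 0.2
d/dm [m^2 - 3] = 2*m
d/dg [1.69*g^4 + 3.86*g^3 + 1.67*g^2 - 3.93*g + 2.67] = 6.76*g^3 + 11.58*g^2 + 3.34*g - 3.93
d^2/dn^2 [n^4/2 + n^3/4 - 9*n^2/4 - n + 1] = 6*n^2 + 3*n/2 - 9/2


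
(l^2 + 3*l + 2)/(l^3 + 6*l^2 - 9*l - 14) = (l + 2)/(l^2 + 5*l - 14)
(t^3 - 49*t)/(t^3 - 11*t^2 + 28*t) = (t + 7)/(t - 4)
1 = 1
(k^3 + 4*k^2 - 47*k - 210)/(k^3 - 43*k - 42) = (k + 5)/(k + 1)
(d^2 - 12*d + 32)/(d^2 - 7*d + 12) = (d - 8)/(d - 3)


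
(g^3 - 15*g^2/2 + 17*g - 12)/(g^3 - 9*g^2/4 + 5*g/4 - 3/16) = 8*(g^2 - 6*g + 8)/(8*g^2 - 6*g + 1)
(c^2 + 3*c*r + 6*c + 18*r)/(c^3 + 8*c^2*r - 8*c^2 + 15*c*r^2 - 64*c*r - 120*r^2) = (c + 6)/(c^2 + 5*c*r - 8*c - 40*r)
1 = 1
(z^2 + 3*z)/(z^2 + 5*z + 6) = z/(z + 2)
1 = 1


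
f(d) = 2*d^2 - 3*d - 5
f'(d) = 4*d - 3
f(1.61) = -4.65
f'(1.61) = 3.44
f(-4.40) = 46.92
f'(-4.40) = -20.60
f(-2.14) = 10.58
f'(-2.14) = -11.56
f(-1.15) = 1.10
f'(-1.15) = -7.60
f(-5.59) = 74.27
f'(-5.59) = -25.36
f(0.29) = -5.70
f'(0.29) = -1.84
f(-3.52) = 30.34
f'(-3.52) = -17.08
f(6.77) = 66.36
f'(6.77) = 24.08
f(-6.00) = 85.00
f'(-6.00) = -27.00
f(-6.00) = 85.00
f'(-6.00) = -27.00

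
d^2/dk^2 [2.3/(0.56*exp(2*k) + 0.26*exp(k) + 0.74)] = (2.3*(1.12*exp(k) + 0.26)*(2.24*exp(k) + 0.52)*exp(k) - (5.152*exp(k) + 0.598)*(0.56*exp(2*k) + 0.26*exp(k) + 0.74))*exp(k)/(0.56*exp(2*k) + 0.26*exp(k) + 0.74)^3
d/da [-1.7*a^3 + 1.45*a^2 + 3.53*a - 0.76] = -5.1*a^2 + 2.9*a + 3.53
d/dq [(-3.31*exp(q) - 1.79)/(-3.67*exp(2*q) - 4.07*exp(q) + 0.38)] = (-(3.31*exp(q) + 1.79)*(7.34*exp(q) + 4.07) + 12.1477*exp(2*q) + 13.4717*exp(q) - 1.2578)*exp(q)/(3.67*exp(2*q) + 4.07*exp(q) - 0.38)^2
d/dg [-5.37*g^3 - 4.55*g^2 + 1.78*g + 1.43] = -16.11*g^2 - 9.1*g + 1.78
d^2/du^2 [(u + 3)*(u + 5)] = 2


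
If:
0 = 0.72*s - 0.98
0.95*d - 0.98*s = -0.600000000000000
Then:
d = 0.77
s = 1.36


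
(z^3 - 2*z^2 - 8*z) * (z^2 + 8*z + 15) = z^5 + 6*z^4 - 9*z^3 - 94*z^2 - 120*z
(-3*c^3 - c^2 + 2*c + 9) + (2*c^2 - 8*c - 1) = -3*c^3 + c^2 - 6*c + 8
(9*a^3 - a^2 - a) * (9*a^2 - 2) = 81*a^5 - 9*a^4 - 27*a^3 + 2*a^2 + 2*a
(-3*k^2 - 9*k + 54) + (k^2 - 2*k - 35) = -2*k^2 - 11*k + 19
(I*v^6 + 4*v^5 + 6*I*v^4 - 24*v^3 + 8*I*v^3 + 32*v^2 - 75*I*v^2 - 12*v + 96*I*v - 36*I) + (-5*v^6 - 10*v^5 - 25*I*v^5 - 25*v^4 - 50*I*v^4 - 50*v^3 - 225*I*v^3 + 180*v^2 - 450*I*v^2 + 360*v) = -5*v^6 + I*v^6 - 6*v^5 - 25*I*v^5 - 25*v^4 - 44*I*v^4 - 74*v^3 - 217*I*v^3 + 212*v^2 - 525*I*v^2 + 348*v + 96*I*v - 36*I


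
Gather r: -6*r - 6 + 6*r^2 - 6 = 6*r^2 - 6*r - 12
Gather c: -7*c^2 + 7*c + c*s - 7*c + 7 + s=-7*c^2 + c*s + s + 7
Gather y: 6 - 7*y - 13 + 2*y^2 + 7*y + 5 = 2*y^2 - 2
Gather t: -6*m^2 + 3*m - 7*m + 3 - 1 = -6*m^2 - 4*m + 2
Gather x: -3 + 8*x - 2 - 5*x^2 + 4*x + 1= -5*x^2 + 12*x - 4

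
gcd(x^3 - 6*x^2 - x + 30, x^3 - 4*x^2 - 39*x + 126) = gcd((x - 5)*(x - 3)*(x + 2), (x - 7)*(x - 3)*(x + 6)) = x - 3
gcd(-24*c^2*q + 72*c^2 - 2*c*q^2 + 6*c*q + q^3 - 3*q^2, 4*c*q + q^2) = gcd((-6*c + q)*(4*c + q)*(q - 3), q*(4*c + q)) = 4*c + q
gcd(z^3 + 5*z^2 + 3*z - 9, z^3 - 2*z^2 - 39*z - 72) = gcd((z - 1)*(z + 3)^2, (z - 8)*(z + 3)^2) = z^2 + 6*z + 9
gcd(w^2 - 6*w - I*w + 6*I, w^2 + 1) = w - I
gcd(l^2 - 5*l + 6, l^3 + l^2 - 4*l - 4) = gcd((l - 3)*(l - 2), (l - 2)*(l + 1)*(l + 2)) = l - 2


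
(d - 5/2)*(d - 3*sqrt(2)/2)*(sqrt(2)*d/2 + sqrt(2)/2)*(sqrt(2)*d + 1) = d^4 - 3*d^3/2 - sqrt(2)*d^3 - 4*d^2 + 3*sqrt(2)*d^2/2 + 9*d/4 + 5*sqrt(2)*d/2 + 15/4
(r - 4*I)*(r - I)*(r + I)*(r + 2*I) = r^4 - 2*I*r^3 + 9*r^2 - 2*I*r + 8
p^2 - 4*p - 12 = (p - 6)*(p + 2)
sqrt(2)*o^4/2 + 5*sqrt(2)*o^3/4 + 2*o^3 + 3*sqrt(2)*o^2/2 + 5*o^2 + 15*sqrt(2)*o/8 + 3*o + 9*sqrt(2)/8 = (o + 3/2)*(o + sqrt(2)/2)*(o + 3*sqrt(2)/2)*(sqrt(2)*o/2 + sqrt(2)/2)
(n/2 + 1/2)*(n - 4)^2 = n^3/2 - 7*n^2/2 + 4*n + 8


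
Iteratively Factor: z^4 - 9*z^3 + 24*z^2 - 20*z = (z - 5)*(z^3 - 4*z^2 + 4*z) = (z - 5)*(z - 2)*(z^2 - 2*z) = (z - 5)*(z - 2)^2*(z)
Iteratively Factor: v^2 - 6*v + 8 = (v - 4)*(v - 2)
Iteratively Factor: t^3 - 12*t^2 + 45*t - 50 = (t - 5)*(t^2 - 7*t + 10) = (t - 5)^2*(t - 2)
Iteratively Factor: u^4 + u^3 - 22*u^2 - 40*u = (u)*(u^3 + u^2 - 22*u - 40) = u*(u - 5)*(u^2 + 6*u + 8) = u*(u - 5)*(u + 4)*(u + 2)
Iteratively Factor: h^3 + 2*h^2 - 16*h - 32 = (h + 4)*(h^2 - 2*h - 8) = (h + 2)*(h + 4)*(h - 4)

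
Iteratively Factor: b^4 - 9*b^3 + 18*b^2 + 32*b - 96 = (b + 2)*(b^3 - 11*b^2 + 40*b - 48) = (b - 4)*(b + 2)*(b^2 - 7*b + 12) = (b - 4)^2*(b + 2)*(b - 3)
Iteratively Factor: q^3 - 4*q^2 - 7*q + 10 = (q + 2)*(q^2 - 6*q + 5) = (q - 1)*(q + 2)*(q - 5)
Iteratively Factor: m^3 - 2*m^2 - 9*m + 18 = (m - 3)*(m^2 + m - 6) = (m - 3)*(m + 3)*(m - 2)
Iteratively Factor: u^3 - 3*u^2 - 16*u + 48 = (u + 4)*(u^2 - 7*u + 12) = (u - 3)*(u + 4)*(u - 4)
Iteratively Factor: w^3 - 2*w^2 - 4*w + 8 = (w - 2)*(w^2 - 4) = (w - 2)^2*(w + 2)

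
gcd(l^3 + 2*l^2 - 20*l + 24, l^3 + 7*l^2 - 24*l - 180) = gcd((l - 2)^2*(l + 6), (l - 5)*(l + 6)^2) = l + 6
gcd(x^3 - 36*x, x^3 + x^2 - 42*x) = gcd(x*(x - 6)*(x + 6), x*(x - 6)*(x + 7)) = x^2 - 6*x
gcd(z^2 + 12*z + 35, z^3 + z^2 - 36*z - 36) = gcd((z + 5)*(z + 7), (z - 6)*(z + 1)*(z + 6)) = 1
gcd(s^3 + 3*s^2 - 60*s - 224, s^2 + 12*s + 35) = s + 7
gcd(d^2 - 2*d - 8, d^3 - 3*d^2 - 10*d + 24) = d - 4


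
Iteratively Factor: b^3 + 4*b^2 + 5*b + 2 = (b + 2)*(b^2 + 2*b + 1) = (b + 1)*(b + 2)*(b + 1)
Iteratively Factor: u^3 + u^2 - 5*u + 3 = (u - 1)*(u^2 + 2*u - 3) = (u - 1)*(u + 3)*(u - 1)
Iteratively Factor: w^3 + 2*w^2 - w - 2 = (w + 1)*(w^2 + w - 2) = (w + 1)*(w + 2)*(w - 1)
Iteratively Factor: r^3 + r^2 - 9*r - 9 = (r - 3)*(r^2 + 4*r + 3) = (r - 3)*(r + 1)*(r + 3)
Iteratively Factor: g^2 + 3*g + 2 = (g + 2)*(g + 1)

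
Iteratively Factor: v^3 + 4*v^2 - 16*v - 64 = (v + 4)*(v^2 - 16) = (v + 4)^2*(v - 4)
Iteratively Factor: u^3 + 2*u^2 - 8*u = (u - 2)*(u^2 + 4*u) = u*(u - 2)*(u + 4)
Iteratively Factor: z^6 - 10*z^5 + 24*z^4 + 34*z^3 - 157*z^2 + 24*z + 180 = (z + 1)*(z^5 - 11*z^4 + 35*z^3 - z^2 - 156*z + 180) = (z - 3)*(z + 1)*(z^4 - 8*z^3 + 11*z^2 + 32*z - 60) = (z - 3)^2*(z + 1)*(z^3 - 5*z^2 - 4*z + 20) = (z - 3)^2*(z - 2)*(z + 1)*(z^2 - 3*z - 10) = (z - 5)*(z - 3)^2*(z - 2)*(z + 1)*(z + 2)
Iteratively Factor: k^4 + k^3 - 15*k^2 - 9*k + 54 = (k + 3)*(k^3 - 2*k^2 - 9*k + 18) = (k + 3)^2*(k^2 - 5*k + 6) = (k - 3)*(k + 3)^2*(k - 2)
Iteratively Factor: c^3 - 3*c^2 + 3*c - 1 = (c - 1)*(c^2 - 2*c + 1) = (c - 1)^2*(c - 1)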